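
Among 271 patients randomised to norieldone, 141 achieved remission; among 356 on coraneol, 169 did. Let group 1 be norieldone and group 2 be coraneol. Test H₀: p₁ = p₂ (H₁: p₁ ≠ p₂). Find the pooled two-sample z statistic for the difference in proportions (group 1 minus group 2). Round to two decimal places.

p̂₁ = 141/271 = 0.5203, p̂₂ = 169/356 = 0.4747.
Pooled p̂ = (141+169)/(271+356) = 310/627 = 0.4944.
SE = √(p̂(1−p̂)(1/n₁+1/n₂)) = √(0.4944·0.5056·0.00649903) = √(0.00162455) = 0.0403.
z = (0.5203 − 0.4747)/0.0403 = 0.0456/0.0403 = 1.13.
Two-sided p-value ≈ 2·Φ(−1.131) = 0.2582.

z = 1.13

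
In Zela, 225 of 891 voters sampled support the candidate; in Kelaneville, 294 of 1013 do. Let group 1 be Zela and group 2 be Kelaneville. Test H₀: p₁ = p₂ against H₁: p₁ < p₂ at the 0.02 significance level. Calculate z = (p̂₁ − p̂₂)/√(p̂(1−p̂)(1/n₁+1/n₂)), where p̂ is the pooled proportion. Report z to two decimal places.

z = -1.84

p̂₁ = 225/891 = 0.2525, p̂₂ = 294/1013 = 0.2902.
Pooled p̂ = (225+294)/(891+1013) = 519/1904 = 0.2726.
SE = √(0.198282 × 0.0021095) = 0.0205.
z = (0.2525 − 0.2902)/0.0205 = -0.0377/0.0205 = -1.84.
p-value = P(Z < -1.843) ≈ 0.0326. With α = 0.02, fail to reject H₀.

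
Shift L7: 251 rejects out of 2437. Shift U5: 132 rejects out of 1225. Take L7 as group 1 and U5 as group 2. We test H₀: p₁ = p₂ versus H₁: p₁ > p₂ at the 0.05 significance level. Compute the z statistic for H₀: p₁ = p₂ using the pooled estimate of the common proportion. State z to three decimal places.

p̂₁ = 251/2437 ≈ 0.10300, p̂₂ = 132/1225 ≈ 0.10776.
Pooled p̂ = (251+132)/(2437+1225) = 383/3662 = 0.10459.
SE = √(0.0936491 × 0.00122667) = 0.01072.
z = (0.10300 − 0.10776)/0.01072 = -0.00476/0.01072 = -0.444.
p-value = P(Z > -0.444) ≈ 0.6715, so at α = 0.05 we fail to reject H₀.

z = -0.444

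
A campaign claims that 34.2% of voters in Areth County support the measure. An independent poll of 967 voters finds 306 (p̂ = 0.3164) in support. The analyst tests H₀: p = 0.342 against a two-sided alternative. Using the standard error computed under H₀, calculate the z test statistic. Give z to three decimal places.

p̂ = 306/967 = 0.31644.
Under H₀, SE = √(0.342·0.658/967) = √(0.000232716) = 0.01526.
z = (0.31644 − 0.342)/0.01526 = -0.02556/0.01526 = -1.675.
p-value = 2·P(Z > 1.675) ≈ 0.0939.

z = -1.675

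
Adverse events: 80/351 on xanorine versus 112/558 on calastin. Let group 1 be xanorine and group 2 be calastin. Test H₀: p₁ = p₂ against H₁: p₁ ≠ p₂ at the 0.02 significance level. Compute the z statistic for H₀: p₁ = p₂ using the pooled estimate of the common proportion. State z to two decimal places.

z = 0.98

p̂₁ = 80/351 = 0.2279, p̂₂ = 112/558 = 0.2007.
Pooled p̂ = (80+112)/(351+558) = 192/909 = 0.2112.
SE = √(p̂(1−p̂)(1/n₁+1/n₂)) = √(0.2112·0.7888·0.00464112) = √(0.000773242) = 0.0278.
z = (0.2279 − 0.2007)/0.0278 = 0.0272/0.0278 = 0.98.
Two-sided p-value ≈ 2·Φ(−0.978) = 0.3279; since p > α = 0.02, fail to reject H₀.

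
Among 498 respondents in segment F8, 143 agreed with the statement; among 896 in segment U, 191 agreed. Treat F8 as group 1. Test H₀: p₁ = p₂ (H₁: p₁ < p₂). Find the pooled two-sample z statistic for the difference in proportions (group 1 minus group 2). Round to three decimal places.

z = 3.101

p̂₁ = 143/498 ≈ 0.28715, p̂₂ = 191/896 ≈ 0.21317.
Pooled p̂ = (143+191)/(498+896) = 334/1394 = 0.23960.
SE = √(p̂(1−p̂)(1/n₁+1/n₂)) = √(0.23960·0.76040·0.0031241) = √(0.000569183) = 0.02386.
z = (0.28715 − 0.21317)/0.02386 = 0.07398/0.02386 = 3.101.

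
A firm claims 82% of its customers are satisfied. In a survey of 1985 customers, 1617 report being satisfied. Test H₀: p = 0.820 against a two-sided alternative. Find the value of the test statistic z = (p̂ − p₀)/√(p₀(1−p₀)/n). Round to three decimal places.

z = -0.625

p̂ = 1617/1985 = 0.81461.
Under H₀, SE = √(0.82·0.18/1985) = √(7.43577e-05) = 0.00862.
z = (0.81461 − 0.82)/0.00862 = -0.00539/0.00862 = -0.625.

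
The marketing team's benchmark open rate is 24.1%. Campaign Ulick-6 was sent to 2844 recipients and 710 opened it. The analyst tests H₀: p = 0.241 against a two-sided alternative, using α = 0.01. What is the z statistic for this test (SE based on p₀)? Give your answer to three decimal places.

p̂ = 710/2844 ≈ 0.249648.
Under H₀, SE = √(0.241·0.759/2844) = √(6.43175e-05) = 0.008020.
z = (0.249648 − 0.241)/0.008020 = 0.008648/0.008020 = 1.078.
p-value = 2·P(Z > 1.078) ≈ 0.2809; since p > α = 0.01, fail to reject H₀.

z = 1.078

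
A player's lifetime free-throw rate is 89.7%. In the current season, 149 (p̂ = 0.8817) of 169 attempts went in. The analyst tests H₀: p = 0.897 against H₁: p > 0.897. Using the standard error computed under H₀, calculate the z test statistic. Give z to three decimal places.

p̂ = 149/169 = 0.88166.
Standard error under H₀: √(0.897×0.103/169) = 0.02338.
z = (0.88166 − 0.897)/0.02338 = -0.01534/0.02338 = -0.656.

z = -0.656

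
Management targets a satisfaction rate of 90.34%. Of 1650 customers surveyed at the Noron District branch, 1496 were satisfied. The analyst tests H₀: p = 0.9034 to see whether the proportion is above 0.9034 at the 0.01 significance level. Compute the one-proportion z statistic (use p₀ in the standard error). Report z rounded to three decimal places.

p̂ = 1496/1650 ≈ 0.906667.
Under H₀, SE = √(0.9034·0.0966/1650) = √(5.289e-05) = 0.007273.
z = (0.906667 − 0.9034)/0.007273 = 0.003267/0.007273 = 0.449.
p-value = P(Z > 0.449) ≈ 0.3267; since p > α = 0.01, fail to reject H₀.

z = 0.449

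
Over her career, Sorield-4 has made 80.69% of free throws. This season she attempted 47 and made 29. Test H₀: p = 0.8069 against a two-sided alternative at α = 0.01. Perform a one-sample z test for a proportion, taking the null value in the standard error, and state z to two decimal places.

p̂ = 29/47 ≈ 0.6170.
Standard error under H₀: √(0.8069×0.1931/47) = 0.0576.
z = (0.6170 − 0.8069)/0.0576 = -0.1899/0.0576 = -3.30.
p-value = 2·P(Z > 3.298) ≈ 0.0010. With α = 0.01, reject H₀.

z = -3.30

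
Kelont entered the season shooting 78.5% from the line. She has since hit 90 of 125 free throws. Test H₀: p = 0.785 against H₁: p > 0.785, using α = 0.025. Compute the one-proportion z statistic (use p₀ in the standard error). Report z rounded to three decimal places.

z = -1.769

p̂ = 90/125 = 0.72000.
SE = √(p₀(1−p₀)/n) = √(0.16877/125) = 0.03675.
z = (0.72000 − 0.785)/0.03675 = -0.06500/0.03675 = -1.769.
p-value = P(Z > -1.769) ≈ 0.9615, so at α = 0.025 we fail to reject H₀.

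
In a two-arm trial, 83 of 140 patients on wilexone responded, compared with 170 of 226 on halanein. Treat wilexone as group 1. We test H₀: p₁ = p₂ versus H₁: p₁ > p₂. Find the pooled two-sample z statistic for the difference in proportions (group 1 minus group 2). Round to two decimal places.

z = -3.21

p̂₁ = 83/140 = 0.5929, p̂₂ = 170/226 = 0.7522.
Pooled p̂ = (83+170)/(140+226) = 253/366 = 0.6913.
SE = √(0.213421 × 0.0115676) = 0.0497.
z = (0.5929 − 0.7522)/0.0497 = -0.1593/0.0497 = -3.21.
p-value = P(Z > -3.207) ≈ 0.9993.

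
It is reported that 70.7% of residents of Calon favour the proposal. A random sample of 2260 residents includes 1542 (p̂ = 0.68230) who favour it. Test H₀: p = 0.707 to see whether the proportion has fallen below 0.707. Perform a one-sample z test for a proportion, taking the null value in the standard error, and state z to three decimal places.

z = -2.580

p̂ = 1542/2260 ≈ 0.682301.
Under H₀, SE = √(0.707·0.293/2260) = √(9.16597e-05) = 0.009574.
z = (0.682301 − 0.707)/0.009574 = -0.024699/0.009574 = -2.580.
p-value = P(Z < -2.580) ≈ 0.0049.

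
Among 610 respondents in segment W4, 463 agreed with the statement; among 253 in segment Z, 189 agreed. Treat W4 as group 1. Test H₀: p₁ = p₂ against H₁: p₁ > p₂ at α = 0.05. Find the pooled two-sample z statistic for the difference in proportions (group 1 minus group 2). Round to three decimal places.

z = 0.373

p̂₁ = 463/610 = 0.75902, p̂₂ = 189/253 = 0.74704.
Pooled p̂ = (463+189)/(610+253) = 652/863 = 0.75550.
SE = √(0.184718 × 0.00559191) = 0.03214.
z = (0.75902 − 0.74704)/0.03214 = 0.01198/0.03214 = 0.373.
p-value = P(Z > 0.373) ≈ 0.3547. With α = 0.05, fail to reject H₀.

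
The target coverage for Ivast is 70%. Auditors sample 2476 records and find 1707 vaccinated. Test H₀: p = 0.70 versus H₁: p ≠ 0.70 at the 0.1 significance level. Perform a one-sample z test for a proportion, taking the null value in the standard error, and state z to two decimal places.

p̂ = 1707/2476 ≈ 0.6894.
Under H₀, SE = √(0.7·0.3/2476) = √(8.48142e-05) = 0.0092.
z = (0.6894 − 0.7)/0.0092 = -0.0106/0.0092 = -1.15.
Two-sided p-value ≈ 2·Φ(−1.149) = 0.2506. With α = 0.1, fail to reject H₀.

z = -1.15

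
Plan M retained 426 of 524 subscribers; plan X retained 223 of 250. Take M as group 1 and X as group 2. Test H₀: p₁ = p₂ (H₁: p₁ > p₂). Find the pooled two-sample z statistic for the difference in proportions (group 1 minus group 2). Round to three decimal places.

z = -2.794

p̂₁ = 426/524 ≈ 0.812977, p̂₂ = 223/250 ≈ 0.892000.
Pooled p̂ = (426+223)/(524+250) = 649/774 = 0.838501.
SE = √(p̂(1−p̂)(1/n₁+1/n₂)) = √(0.838501·0.161499·0.0059084) = √(0.000800097) = 0.028286.
z = (0.812977 − 0.892000)/0.028286 = -0.079023/0.028286 = -2.794.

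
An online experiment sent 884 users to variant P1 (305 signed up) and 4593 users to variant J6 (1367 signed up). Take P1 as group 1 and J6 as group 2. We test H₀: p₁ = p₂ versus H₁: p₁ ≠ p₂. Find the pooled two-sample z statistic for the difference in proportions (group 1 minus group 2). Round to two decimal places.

p̂₁ = 305/884 = 0.3450, p̂₂ = 1367/4593 = 0.2976.
Pooled p̂ = (305+1367)/(884+4593) = 1672/5477 = 0.3053.
SE = √(0.212083 × 0.00134894) = 0.0169.
z = (0.3450 − 0.2976)/0.0169 = 0.0474/0.0169 = 2.80.
Two-sided p-value ≈ 2·Φ(−2.802) = 0.0051.

z = 2.80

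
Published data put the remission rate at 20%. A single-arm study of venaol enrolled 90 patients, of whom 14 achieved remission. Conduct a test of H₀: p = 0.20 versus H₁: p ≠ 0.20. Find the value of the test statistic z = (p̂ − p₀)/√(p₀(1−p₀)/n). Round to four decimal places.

p̂ = 14/90 ≈ 0.155556.
Standard error under H₀: √(0.2×0.8/90) = 0.042164.
z = (0.155556 − 0.2)/0.042164 = -0.044444/0.042164 = -1.0541.
Two-sided p-value ≈ 2·Φ(−1.054) = 0.2918.

z = -1.0541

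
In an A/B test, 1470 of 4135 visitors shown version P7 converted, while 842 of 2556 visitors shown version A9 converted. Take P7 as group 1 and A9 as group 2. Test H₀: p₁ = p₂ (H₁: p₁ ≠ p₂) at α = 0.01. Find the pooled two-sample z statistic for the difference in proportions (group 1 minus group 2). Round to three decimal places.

p̂₁ = 1470/4135 ≈ 0.355502, p̂₂ = 842/2556 ≈ 0.329421.
Pooled p̂ = (1470+842)/(4135+2556) = 2312/6691 = 0.345539.
SE = √(0.226142 × 0.000633074) = 0.011965.
z = (0.355502 − 0.329421)/0.011965 = 0.026081/0.011965 = 2.180.
Two-sided p-value ≈ 2·Φ(−2.180) = 0.0293; since p > α = 0.01, fail to reject H₀.

z = 2.180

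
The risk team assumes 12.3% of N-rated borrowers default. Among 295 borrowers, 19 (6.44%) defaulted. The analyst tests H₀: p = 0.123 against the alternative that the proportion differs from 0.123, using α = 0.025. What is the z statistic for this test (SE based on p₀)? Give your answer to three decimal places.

z = -3.064

p̂ = 19/295 ≈ 0.06441.
Standard error under H₀: √(0.123×0.877/295) = 0.01912.
z = (0.06441 − 0.123)/0.01912 = -0.05859/0.01912 = -3.064.
Two-sided p-value ≈ 2·Φ(−3.064) = 0.0022, so at α = 0.025 we reject H₀.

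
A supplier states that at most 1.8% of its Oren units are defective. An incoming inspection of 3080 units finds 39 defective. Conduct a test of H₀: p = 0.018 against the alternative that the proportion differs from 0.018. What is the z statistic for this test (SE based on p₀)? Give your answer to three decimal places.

p̂ = 39/3080 = 0.012662.
Under H₀, SE = √(0.018·0.982/3080) = √(5.73896e-06) = 0.002396.
z = (0.012662 − 0.018)/0.002396 = -0.005338/0.002396 = -2.228.
Two-sided p-value ≈ 2·Φ(−2.228) = 0.0259.

z = -2.228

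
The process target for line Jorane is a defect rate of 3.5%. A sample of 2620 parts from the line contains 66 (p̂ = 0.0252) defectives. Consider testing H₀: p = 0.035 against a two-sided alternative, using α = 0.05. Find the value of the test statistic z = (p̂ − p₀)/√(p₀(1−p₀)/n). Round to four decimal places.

z = -2.7320

p̂ = 66/2620 = 0.02519084.
Under H₀, SE = √(0.035·0.965/2620) = √(1.28912e-05) = 0.00359043.
z = (0.02519084 − 0.035)/0.00359043 = -0.00980916/0.00359043 = -2.7320.
Two-sided p-value ≈ 2·Φ(−2.732) = 0.0063. With α = 0.05, reject H₀.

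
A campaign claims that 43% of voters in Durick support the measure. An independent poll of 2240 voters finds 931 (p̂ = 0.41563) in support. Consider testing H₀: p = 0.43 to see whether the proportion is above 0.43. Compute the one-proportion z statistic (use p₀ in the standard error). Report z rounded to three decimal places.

z = -1.374

p̂ = 931/2240 = 0.41563.
Standard error under H₀: √(0.43×0.57/2240) = 0.01046.
z = (0.41563 − 0.43)/0.01046 = -0.01437/0.01046 = -1.374.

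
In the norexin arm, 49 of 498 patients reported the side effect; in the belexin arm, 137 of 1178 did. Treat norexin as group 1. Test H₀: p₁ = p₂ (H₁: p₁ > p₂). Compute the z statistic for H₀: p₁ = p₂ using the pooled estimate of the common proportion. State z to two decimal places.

p̂₁ = 49/498 = 0.0984, p̂₂ = 137/1178 = 0.1163.
Pooled p̂ = (49+137)/(498+1178) = 186/1676 = 0.1110.
SE = √(0.0986623 × 0.00285693) = 0.0168.
z = (0.0984 − 0.1163)/0.0168 = -0.0179/0.0168 = -1.07.

z = -1.07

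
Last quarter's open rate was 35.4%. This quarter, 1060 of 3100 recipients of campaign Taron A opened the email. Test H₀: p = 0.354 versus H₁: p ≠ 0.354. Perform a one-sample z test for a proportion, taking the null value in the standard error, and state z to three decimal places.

z = -1.405

p̂ = 1060/3100 ≈ 0.341935.
Standard error under H₀: √(0.354×0.646/3100) = 0.008589.
z = (0.341935 − 0.354)/0.008589 = -0.012065/0.008589 = -1.405.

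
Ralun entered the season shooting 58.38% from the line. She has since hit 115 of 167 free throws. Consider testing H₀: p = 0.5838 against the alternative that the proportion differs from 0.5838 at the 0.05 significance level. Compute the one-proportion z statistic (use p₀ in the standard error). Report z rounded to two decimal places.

z = 2.75

p̂ = 115/167 = 0.6886.
Standard error under H₀: √(0.5838×0.4162/167) = 0.0381.
z = (0.6886 − 0.5838)/0.0381 = 0.1048/0.0381 = 2.75.
Two-sided p-value ≈ 2·Φ(−2.748) = 0.0060. With α = 0.05, reject H₀.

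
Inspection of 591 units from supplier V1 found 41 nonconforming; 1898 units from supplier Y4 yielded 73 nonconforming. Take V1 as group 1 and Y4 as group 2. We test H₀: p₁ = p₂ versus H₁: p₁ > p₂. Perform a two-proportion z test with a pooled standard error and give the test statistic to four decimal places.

p̂₁ = 41/591 = 0.0693739, p̂₂ = 73/1898 = 0.0384615.
Pooled p̂ = (41+73)/(591+1898) = 114/2489 = 0.0458015.
SE = √(0.0437037 × 0.00221892) = 0.0098476.
z = (0.0693739 − 0.0384615)/0.0098476 = 0.0309124/0.0098476 = 3.1391.
p-value = P(Z > 3.139) ≈ 0.0008.

z = 3.1391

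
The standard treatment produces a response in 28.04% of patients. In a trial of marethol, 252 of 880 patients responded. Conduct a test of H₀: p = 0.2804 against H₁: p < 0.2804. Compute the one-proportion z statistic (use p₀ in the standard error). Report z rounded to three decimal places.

z = 0.394

p̂ = 252/880 ≈ 0.28636.
Under H₀, SE = √(0.2804·0.7196/880) = √(0.000229291) = 0.01514.
z = (0.28636 − 0.2804)/0.01514 = 0.00596/0.01514 = 0.394.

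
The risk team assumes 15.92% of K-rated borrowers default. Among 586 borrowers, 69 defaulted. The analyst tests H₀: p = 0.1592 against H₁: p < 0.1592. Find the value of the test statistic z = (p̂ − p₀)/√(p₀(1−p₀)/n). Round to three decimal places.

z = -2.743

p̂ = 69/586 = 0.11775.
Standard error under H₀: √(0.1592×0.8408/586) = 0.01511.
z = (0.11775 − 0.1592)/0.01511 = -0.04145/0.01511 = -2.743.
p-value = P(Z < -2.743) ≈ 0.0030.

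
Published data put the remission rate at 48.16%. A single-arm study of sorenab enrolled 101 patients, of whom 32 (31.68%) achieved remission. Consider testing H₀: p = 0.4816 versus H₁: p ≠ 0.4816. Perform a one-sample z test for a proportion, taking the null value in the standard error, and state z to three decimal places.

z = -3.314

p̂ = 32/101 ≈ 0.31683.
SE = √(p₀(1−p₀)/n) = √(0.24966/101) = 0.04972.
z = (0.31683 − 0.4816)/0.04972 = -0.16477/0.04972 = -3.314.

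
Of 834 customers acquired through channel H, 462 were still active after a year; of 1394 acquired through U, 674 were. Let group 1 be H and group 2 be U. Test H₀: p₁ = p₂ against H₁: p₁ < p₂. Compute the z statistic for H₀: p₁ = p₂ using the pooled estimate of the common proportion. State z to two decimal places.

p̂₁ = 462/834 = 0.5540, p̂₂ = 674/1394 = 0.4835.
Pooled p̂ = (462+674)/(834+1394) = 1136/2228 = 0.5099.
SE = √(0.249902 × 0.0019164) = 0.0219.
z = (0.5540 − 0.4835)/0.0219 = 0.0705/0.0219 = 3.22.
p-value = P(Z < 3.220) ≈ 0.9994.

z = 3.22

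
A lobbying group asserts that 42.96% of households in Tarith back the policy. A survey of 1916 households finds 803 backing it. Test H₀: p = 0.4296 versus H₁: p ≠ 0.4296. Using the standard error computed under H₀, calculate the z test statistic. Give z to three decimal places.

z = -0.928

p̂ = 803/1916 ≈ 0.41910.
SE = √(p₀(1−p₀)/n) = √(0.24504/1916) = 0.01131.
z = (0.41910 − 0.4296)/0.01131 = -0.01050/0.01131 = -0.928.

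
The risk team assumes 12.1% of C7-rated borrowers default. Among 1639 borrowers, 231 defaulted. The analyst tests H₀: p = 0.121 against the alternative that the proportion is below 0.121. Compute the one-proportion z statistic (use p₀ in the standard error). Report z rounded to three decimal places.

p̂ = 231/1639 = 0.140940.
Standard error under H₀: √(0.121×0.879/1639) = 0.008056.
z = (0.140940 − 0.121)/0.008056 = 0.019940/0.008056 = 2.475.

z = 2.475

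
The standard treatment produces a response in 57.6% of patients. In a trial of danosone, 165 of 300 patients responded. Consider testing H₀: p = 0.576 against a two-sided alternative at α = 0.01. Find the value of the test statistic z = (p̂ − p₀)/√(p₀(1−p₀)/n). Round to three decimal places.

z = -0.911

p̂ = 165/300 ≈ 0.55000.
Standard error under H₀: √(0.576×0.424/300) = 0.02853.
z = (0.55000 − 0.576)/0.02853 = -0.02600/0.02853 = -0.911.
Two-sided p-value ≈ 2·Φ(−0.911) = 0.3622. With α = 0.01, fail to reject H₀.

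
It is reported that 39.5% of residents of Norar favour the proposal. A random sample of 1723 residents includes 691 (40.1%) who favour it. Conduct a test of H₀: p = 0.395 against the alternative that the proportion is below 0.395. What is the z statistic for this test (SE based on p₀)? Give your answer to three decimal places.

p̂ = 691/1723 = 0.40104.
SE = √(p₀(1−p₀)/n) = √(0.23897/1723) = 0.01178.
z = (0.40104 − 0.395)/0.01178 = 0.00604/0.01178 = 0.513.
p-value = P(Z < 0.513) ≈ 0.6961.

z = 0.513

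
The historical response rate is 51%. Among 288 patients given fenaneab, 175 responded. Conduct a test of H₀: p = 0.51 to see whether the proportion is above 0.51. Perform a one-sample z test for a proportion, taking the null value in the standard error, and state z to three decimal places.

z = 3.315

p̂ = 175/288 = 0.607639.
Under H₀, SE = √(0.51·0.49/288) = √(0.000867708) = 0.029457.
z = (0.607639 − 0.51)/0.029457 = 0.097639/0.029457 = 3.315.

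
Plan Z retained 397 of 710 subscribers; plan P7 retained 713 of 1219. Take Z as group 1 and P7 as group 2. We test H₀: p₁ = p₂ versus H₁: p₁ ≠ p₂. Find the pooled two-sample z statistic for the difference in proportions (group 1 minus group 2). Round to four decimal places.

p̂₁ = 397/710 ≈ 0.559155, p̂₂ = 713/1219 ≈ 0.584906.
Pooled p̂ = (397+713)/(710+1219) = 1110/1929 = 0.575428.
SE = √(p̂(1−p̂)(1/n₁+1/n₂)) = √(0.575428·0.424572·0.0022288) = √(0.000544518) = 0.023335.
z = (0.559155 − 0.584906)/0.023335 = -0.025751/0.023335 = -1.1035.
Two-sided p-value ≈ 2·Φ(−1.104) = 0.2698.

z = -1.1035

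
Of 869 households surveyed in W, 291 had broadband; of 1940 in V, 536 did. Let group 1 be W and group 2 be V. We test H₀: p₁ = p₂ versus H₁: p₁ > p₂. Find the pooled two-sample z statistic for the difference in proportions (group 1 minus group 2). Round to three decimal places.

p̂₁ = 291/869 ≈ 0.33487, p̂₂ = 536/1940 ≈ 0.27629.
Pooled p̂ = (291+536)/(869+1940) = 827/2809 = 0.29441.
SE = √(0.207733 × 0.00166621) = 0.01860.
z = (0.33487 − 0.27629)/0.01860 = 0.05858/0.01860 = 3.149.
p-value = P(Z > 3.149) ≈ 0.0008.

z = 3.149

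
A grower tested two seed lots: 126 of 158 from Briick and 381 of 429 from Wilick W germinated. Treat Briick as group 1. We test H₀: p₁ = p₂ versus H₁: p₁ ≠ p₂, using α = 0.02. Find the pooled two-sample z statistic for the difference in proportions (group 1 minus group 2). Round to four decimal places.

z = -2.8390

p̂₁ = 126/158 = 0.797468, p̂₂ = 381/429 = 0.888112.
Pooled p̂ = (126+381)/(158+429) = 507/587 = 0.863714.
SE = √(p̂(1−p̂)(1/n₁+1/n₂)) = √(0.863714·0.136286·0.00866012) = √(0.0010194) = 0.031928.
z = (0.797468 − 0.888112)/0.031928 = -0.090644/0.031928 = -2.8390.
Two-sided p-value ≈ 2·Φ(−2.839) = 0.0045, so at α = 0.02 we reject H₀.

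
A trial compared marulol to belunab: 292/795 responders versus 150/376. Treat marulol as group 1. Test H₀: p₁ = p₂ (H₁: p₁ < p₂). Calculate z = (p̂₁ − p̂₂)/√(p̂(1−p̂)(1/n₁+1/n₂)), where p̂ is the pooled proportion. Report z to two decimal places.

z = -1.04

p̂₁ = 292/795 ≈ 0.3673, p̂₂ = 150/376 ≈ 0.3989.
Pooled p̂ = (292+150)/(795+376) = 442/1171 = 0.3775.
SE = √(0.234983 × 0.00391744) = 0.0303.
z = (0.3673 − 0.3989)/0.0303 = -0.0316/0.0303 = -1.04.
p-value = P(Z < -1.043) ≈ 0.1485.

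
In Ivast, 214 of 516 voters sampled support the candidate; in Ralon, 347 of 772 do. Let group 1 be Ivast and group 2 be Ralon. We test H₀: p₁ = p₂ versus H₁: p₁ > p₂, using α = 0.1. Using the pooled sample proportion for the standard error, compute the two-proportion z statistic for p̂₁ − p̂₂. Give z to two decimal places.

p̂₁ = 214/516 = 0.4147, p̂₂ = 347/772 = 0.4495.
Pooled p̂ = (214+347)/(516+772) = 561/1288 = 0.4356.
SE = √(p̂(1−p̂)(1/n₁+1/n₂)) = √(0.4356·0.5644·0.00323332) = √(0.000794903) = 0.0282.
z = (0.4147 − 0.4495)/0.0282 = -0.0348/0.0282 = -1.23.
p-value = P(Z > -1.233) ≈ 0.8911. With α = 0.1, fail to reject H₀.

z = -1.23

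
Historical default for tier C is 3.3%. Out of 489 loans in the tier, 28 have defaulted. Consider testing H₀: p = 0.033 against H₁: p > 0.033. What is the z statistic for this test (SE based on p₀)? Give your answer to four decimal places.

p̂ = 28/489 = 0.0572597.
Under H₀, SE = √(0.033·0.967/489) = √(6.52577e-05) = 0.0080782.
z = (0.0572597 − 0.033)/0.0080782 = 0.0242597/0.0080782 = 3.0031.

z = 3.0031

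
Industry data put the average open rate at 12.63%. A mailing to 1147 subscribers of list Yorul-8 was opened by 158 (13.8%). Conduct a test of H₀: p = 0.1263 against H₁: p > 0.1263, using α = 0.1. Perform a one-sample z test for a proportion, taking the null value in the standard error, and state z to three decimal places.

p̂ = 158/1147 = 0.13775.
SE = √(p₀(1−p₀)/n) = √(0.11035/1147) = 0.00981.
z = (0.13775 − 0.1263)/0.00981 = 0.01145/0.00981 = 1.167.
p-value = P(Z > 1.167) ≈ 0.1215. With α = 0.1, fail to reject H₀.

z = 1.167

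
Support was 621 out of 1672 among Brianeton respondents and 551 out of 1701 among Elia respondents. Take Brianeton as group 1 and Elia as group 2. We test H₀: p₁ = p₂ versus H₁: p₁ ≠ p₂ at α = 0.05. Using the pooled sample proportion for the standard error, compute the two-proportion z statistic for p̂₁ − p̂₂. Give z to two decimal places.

p̂₁ = 621/1672 ≈ 0.3714, p̂₂ = 551/1701 ≈ 0.3239.
Pooled p̂ = (621+551)/(1672+1701) = 1172/3373 = 0.3475.
SE = √(0.226733 × 0.00118598) = 0.0164.
z = (0.3714 − 0.3239)/0.0164 = 0.0475/0.0164 = 2.90.
p-value = 2·P(Z > 2.896) ≈ 0.0038. With α = 0.05, reject H₀.

z = 2.90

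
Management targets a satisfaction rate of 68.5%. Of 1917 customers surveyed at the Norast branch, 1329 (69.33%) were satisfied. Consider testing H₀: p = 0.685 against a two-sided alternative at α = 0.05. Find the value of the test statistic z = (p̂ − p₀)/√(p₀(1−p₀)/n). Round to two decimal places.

p̂ = 1329/1917 ≈ 0.6933.
Under H₀, SE = √(0.685·0.315/1917) = √(0.000112559) = 0.0106.
z = (0.6933 − 0.685)/0.0106 = 0.0083/0.0106 = 0.78.
Two-sided p-value ≈ 2·Φ(−0.780) = 0.4356, so at α = 0.05 we fail to reject H₀.

z = 0.78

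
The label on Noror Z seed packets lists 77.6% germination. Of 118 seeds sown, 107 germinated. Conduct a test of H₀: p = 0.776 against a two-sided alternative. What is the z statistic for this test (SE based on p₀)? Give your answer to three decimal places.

p̂ = 107/118 = 0.906780.
SE = √(p₀(1−p₀)/n) = √(0.17382/118) = 0.038381.
z = (0.906780 − 0.776)/0.038381 = 0.130780/0.038381 = 3.407.

z = 3.407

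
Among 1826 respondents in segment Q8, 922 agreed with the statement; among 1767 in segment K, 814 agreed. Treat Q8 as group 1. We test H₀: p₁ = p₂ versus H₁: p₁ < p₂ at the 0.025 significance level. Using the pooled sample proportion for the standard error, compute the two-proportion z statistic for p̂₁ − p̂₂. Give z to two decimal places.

p̂₁ = 922/1826 ≈ 0.5049, p̂₂ = 814/1767 ≈ 0.4607.
Pooled p̂ = (922+814)/(1826+1767) = 1736/3593 = 0.4832.
SE = √(0.249716 × 0.00111358) = 0.0167.
z = (0.5049 − 0.4607)/0.0167 = 0.0442/0.0167 = 2.65.
p-value = P(Z < 2.654) ≈ 0.9960. With α = 0.025, fail to reject H₀.

z = 2.65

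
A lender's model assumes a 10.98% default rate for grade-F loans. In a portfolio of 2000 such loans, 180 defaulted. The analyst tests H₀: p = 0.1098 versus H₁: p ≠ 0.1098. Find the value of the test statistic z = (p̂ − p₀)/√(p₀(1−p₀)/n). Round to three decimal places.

z = -2.832

p̂ = 180/2000 ≈ 0.090000.
Standard error under H₀: √(0.1098×0.8902/2000) = 0.006991.
z = (0.090000 − 0.1098)/0.006991 = -0.019800/0.006991 = -2.832.
Two-sided p-value ≈ 2·Φ(−2.832) = 0.0046.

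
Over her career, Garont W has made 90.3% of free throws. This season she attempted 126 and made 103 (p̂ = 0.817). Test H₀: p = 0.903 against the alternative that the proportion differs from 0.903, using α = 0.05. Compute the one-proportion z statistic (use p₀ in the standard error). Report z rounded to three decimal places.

z = -3.244

p̂ = 103/126 ≈ 0.81746.
SE = √(p₀(1−p₀)/n) = √(0.087591/126) = 0.02637.
z = (0.81746 − 0.903)/0.02637 = -0.08554/0.02637 = -3.244.
p-value = 2·P(Z > 3.244) ≈ 0.0012, so at α = 0.05 we reject H₀.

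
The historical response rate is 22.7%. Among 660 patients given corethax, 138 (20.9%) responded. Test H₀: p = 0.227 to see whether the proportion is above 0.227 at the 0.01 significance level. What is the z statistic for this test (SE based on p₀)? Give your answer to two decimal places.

p̂ = 138/660 = 0.2091.
SE = √(p₀(1−p₀)/n) = √(0.17547/660) = 0.0163.
z = (0.2091 − 0.227)/0.0163 = -0.0179/0.0163 = -1.10.
p-value = P(Z > -1.098) ≈ 0.8640. With α = 0.01, fail to reject H₀.

z = -1.10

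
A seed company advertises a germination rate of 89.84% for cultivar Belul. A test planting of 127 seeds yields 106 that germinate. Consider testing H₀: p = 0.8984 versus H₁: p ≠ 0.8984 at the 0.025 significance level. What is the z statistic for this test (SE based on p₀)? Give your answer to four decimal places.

p̂ = 106/127 = 0.834646.
Standard error under H₀: √(0.8984×0.1016/127) = 0.026809.
z = (0.834646 − 0.8984)/0.026809 = -0.063754/0.026809 = -2.3781.
Two-sided p-value ≈ 2·Φ(−2.378) = 0.0174. With α = 0.025, reject H₀.

z = -2.3781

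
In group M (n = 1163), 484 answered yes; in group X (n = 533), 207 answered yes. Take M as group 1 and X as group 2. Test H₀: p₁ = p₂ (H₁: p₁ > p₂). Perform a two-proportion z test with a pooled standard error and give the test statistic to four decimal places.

z = 1.0816

p̂₁ = 484/1163 ≈ 0.416165, p̂₂ = 207/533 ≈ 0.388368.
Pooled p̂ = (484+207)/(1163+533) = 691/1696 = 0.407429.
SE = √(p̂(1−p̂)(1/n₁+1/n₂)) = √(0.407429·0.592571·0.00273602) = √(0.000660559) = 0.025701.
z = (0.416165 − 0.388368)/0.025701 = 0.027797/0.025701 = 1.0816.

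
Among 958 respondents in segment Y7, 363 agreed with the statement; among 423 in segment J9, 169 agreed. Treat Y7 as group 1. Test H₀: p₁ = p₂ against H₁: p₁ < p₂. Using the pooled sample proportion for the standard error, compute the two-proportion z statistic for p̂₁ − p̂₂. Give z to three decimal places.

p̂₁ = 363/958 ≈ 0.37891, p̂₂ = 169/423 ≈ 0.39953.
Pooled p̂ = (363+169)/(958+423) = 532/1381 = 0.38523.
SE = √(p̂(1−p̂)(1/n₁+1/n₂)) = √(0.38523·0.61477·0.00340791) = √(0.000807086) = 0.02841.
z = (0.37891 − 0.39953)/0.02841 = -0.02062/0.02841 = -0.726.
p-value = P(Z < -0.726) ≈ 0.2341.

z = -0.726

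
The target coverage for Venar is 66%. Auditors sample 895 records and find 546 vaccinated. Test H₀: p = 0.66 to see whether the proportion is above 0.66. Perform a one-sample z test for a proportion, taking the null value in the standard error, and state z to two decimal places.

p̂ = 546/895 = 0.61006.
Standard error under H₀: √(0.66×0.34/895) = 0.01583.
z = (0.61006 − 0.66)/0.01583 = -0.04994/0.01583 = -3.15.

z = -3.15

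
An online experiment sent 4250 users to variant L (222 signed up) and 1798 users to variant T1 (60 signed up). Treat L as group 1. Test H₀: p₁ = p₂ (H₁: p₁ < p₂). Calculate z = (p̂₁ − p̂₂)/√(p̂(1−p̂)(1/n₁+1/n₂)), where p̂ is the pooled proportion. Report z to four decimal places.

z = 3.1804

p̂₁ = 222/4250 = 0.05223529, p̂₂ = 60/1798 = 0.03337041.
Pooled p̂ = (222+60)/(4250+1798) = 282/6048 = 0.04662698.
SE = √(0.0444529 × 0.000791468) = 0.00593153.
z = (0.05223529 − 0.03337041)/0.00593153 = 0.01886488/0.00593153 = 3.1804.
p-value = P(Z < 3.180) ≈ 0.9993.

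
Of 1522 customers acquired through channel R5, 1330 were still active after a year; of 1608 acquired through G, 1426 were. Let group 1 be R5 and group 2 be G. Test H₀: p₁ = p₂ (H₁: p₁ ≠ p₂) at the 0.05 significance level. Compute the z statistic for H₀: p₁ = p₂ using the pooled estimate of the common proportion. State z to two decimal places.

p̂₁ = 1330/1522 = 0.87385, p̂₂ = 1426/1608 = 0.88682.
Pooled p̂ = (1330+1426)/(1522+1608) = 2756/3130 = 0.88051.
SE = √(0.105211 × 0.00127892) = 0.01160.
z = (0.87385 − 0.88682)/0.01160 = -0.01297/0.01160 = -1.12.
p-value = 2·P(Z > 1.118) ≈ 0.2637; since p > α = 0.05, fail to reject H₀.

z = -1.12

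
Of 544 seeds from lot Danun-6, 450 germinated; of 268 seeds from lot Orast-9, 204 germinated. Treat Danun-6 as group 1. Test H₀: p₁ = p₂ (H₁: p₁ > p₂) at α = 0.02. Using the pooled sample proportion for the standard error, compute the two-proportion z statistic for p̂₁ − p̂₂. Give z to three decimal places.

z = 2.234

p̂₁ = 450/544 ≈ 0.827206, p̂₂ = 204/268 ≈ 0.761194.
Pooled p̂ = (450+204)/(544+268) = 654/812 = 0.805419.
SE = √(p̂(1−p̂)(1/n₁+1/n₂)) = √(0.805419·0.194581·0.00556958) = √(0.000872861) = 0.029544.
z = (0.827206 − 0.761194)/0.029544 = 0.066012/0.029544 = 2.234.
p-value = P(Z > 2.234) ≈ 0.0127, so at α = 0.02 we reject H₀.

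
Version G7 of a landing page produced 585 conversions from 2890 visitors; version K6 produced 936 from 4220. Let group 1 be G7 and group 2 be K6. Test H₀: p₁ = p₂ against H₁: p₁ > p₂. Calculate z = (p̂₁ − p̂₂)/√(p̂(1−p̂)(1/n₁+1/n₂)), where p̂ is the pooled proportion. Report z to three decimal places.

p̂₁ = 585/2890 ≈ 0.202422, p̂₂ = 936/4220 ≈ 0.221801.
Pooled p̂ = (585+936)/(2890+4220) = 1521/7110 = 0.213924.
SE = √(0.168161 × 0.000582988) = 0.009901.
z = (0.202422 − 0.221801)/0.009901 = -0.019379/0.009901 = -1.957.
p-value = P(Z > -1.957) ≈ 0.9748.

z = -1.957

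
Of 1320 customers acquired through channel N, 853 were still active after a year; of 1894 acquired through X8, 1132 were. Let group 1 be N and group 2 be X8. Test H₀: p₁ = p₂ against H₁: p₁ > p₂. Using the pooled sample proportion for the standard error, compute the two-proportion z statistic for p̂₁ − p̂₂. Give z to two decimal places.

z = 2.79

p̂₁ = 853/1320 ≈ 0.6462, p̂₂ = 1132/1894 ≈ 0.5977.
Pooled p̂ = (853+1132)/(1320+1894) = 1985/3214 = 0.6176.
SE = √(0.236168 × 0.00128556) = 0.0174.
z = (0.6462 − 0.5977)/0.0174 = 0.0485/0.0174 = 2.79.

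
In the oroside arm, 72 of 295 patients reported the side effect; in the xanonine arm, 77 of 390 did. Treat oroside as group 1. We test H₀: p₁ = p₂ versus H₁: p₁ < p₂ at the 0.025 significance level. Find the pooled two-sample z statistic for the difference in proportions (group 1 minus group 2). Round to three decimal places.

p̂₁ = 72/295 = 0.24407, p̂₂ = 77/390 = 0.19744.
Pooled p̂ = (72+77)/(295+390) = 149/685 = 0.21752.
SE = √(0.170204 × 0.00595393) = 0.03183.
z = (0.24407 − 0.19744)/0.03183 = 0.04663/0.03183 = 1.465.
p-value = P(Z < 1.465) ≈ 0.9285; since p > α = 0.025, fail to reject H₀.

z = 1.465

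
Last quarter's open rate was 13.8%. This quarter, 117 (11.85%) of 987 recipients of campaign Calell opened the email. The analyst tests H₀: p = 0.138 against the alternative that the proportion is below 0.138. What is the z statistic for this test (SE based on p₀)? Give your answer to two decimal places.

p̂ = 117/987 = 0.1185.
SE = √(p₀(1−p₀)/n) = √(0.11896/987) = 0.0110.
z = (0.1185 − 0.138)/0.0110 = -0.0195/0.0110 = -1.77.

z = -1.77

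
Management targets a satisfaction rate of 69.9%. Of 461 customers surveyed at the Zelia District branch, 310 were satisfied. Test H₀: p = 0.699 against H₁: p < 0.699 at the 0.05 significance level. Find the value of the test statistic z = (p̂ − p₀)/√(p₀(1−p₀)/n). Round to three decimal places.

p̂ = 310/461 ≈ 0.67245.
Under H₀, SE = √(0.699·0.301/461) = √(0.000456397) = 0.02136.
z = (0.67245 − 0.699)/0.02136 = -0.02655/0.02136 = -1.243.
p-value = P(Z < -1.243) ≈ 0.1070; since p > α = 0.05, fail to reject H₀.

z = -1.243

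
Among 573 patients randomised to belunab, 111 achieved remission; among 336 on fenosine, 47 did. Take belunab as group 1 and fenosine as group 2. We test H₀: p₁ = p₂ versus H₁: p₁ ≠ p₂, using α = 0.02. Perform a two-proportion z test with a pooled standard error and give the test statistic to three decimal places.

p̂₁ = 111/573 = 0.19372, p̂₂ = 47/336 = 0.13988.
Pooled p̂ = (111+47)/(573+336) = 158/909 = 0.17382.
SE = √(p̂(1−p̂)(1/n₁+1/n₂)) = √(0.17382·0.82618·0.00472139) = √(0.000678015) = 0.02604.
z = (0.19372 − 0.13988)/0.02604 = 0.05384/0.02604 = 2.068.
p-value = 2·P(Z > 2.068) ≈ 0.0387. With α = 0.02, fail to reject H₀.

z = 2.068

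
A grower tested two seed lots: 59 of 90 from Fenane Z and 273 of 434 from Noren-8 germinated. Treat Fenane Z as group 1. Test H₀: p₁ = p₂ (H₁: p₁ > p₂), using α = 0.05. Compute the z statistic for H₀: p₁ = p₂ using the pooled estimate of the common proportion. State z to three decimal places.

p̂₁ = 59/90 = 0.65556, p̂₂ = 273/434 = 0.62903.
Pooled p̂ = (59+273)/(90+434) = 332/524 = 0.63359.
SE = √(0.232154 × 0.0134153) = 0.05581.
z = (0.65556 − 0.62903)/0.05581 = 0.02653/0.05581 = 0.475.
p-value = P(Z > 0.475) ≈ 0.3173, so at α = 0.05 we fail to reject H₀.

z = 0.475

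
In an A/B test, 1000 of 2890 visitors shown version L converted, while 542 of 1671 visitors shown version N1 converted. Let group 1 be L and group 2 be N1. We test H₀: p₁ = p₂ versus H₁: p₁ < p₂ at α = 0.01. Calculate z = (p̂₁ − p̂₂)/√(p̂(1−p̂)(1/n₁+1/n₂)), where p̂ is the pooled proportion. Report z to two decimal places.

p̂₁ = 1000/2890 ≈ 0.3460, p̂₂ = 542/1671 ≈ 0.3244.
Pooled p̂ = (1000+542)/(2890+1671) = 1542/4561 = 0.3381.
SE = √(p̂(1−p̂)(1/n₁+1/n₂)) = √(0.3381·0.6619·0.000944465) = √(0.000211355) = 0.0145.
z = (0.3460 − 0.3244)/0.0145 = 0.0216/0.0145 = 1.49.
p-value = P(Z < 1.490) ≈ 0.9319, so at α = 0.01 we fail to reject H₀.

z = 1.49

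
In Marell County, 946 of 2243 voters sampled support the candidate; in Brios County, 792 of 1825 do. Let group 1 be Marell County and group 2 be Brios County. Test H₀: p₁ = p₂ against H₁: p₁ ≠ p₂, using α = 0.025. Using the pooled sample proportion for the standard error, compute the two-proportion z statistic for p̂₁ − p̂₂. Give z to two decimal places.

p̂₁ = 946/2243 ≈ 0.4218, p̂₂ = 792/1825 ≈ 0.4340.
Pooled p̂ = (946+792)/(2243+1825) = 1738/4068 = 0.4272.
SE = √(0.244706 × 0.000993777) = 0.0156.
z = (0.4218 − 0.4340)/0.0156 = -0.0122/0.0156 = -0.78.
Two-sided p-value ≈ 2·Φ(−0.783) = 0.4334; since p > α = 0.025, fail to reject H₀.

z = -0.78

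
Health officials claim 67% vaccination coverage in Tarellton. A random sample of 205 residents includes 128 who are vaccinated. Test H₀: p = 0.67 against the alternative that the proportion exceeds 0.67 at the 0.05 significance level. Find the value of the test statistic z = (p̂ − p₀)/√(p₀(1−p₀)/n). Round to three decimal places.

p̂ = 128/205 ≈ 0.62439.
SE = √(p₀(1−p₀)/n) = √(0.2211/205) = 0.03284.
z = (0.62439 − 0.67)/0.03284 = -0.04561/0.03284 = -1.389.
p-value = P(Z > -1.389) ≈ 0.9176; since p > α = 0.05, fail to reject H₀.

z = -1.389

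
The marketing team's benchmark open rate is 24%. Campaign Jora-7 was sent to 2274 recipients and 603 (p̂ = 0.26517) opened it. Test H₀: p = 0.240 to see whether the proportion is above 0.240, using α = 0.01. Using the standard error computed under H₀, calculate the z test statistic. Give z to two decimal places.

z = 2.81

p̂ = 603/2274 = 0.26517.
Standard error under H₀: √(0.24×0.76/2274) = 0.00896.
z = (0.26517 − 0.24)/0.00896 = 0.02517/0.00896 = 2.81.
p-value = P(Z > 2.811) ≈ 0.0025; since p < α = 0.01, reject H₀.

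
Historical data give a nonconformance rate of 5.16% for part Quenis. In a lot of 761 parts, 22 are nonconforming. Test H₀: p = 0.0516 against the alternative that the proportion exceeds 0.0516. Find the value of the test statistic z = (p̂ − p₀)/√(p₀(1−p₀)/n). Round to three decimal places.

z = -2.830

p̂ = 22/761 ≈ 0.028909.
Under H₀, SE = √(0.0516·0.9484/761) = √(6.43068e-05) = 0.008019.
z = (0.028909 − 0.0516)/0.008019 = -0.022691/0.008019 = -2.830.
p-value = P(Z > -2.830) ≈ 0.9977.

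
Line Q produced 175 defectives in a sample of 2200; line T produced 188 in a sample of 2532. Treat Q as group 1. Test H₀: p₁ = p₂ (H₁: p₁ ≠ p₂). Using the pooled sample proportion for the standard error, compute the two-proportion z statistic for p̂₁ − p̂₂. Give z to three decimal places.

p̂₁ = 175/2200 ≈ 0.07955, p̂₂ = 188/2532 ≈ 0.07425.
Pooled p̂ = (175+188)/(2200+2532) = 363/4732 = 0.07671.
SE = √(p̂(1−p̂)(1/n₁+1/n₂)) = √(0.07671·0.92329·0.00084949) = √(6.01669e-05) = 0.00776.
z = (0.07955 − 0.07425)/0.00776 = 0.00530/0.00776 = 0.683.

z = 0.683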